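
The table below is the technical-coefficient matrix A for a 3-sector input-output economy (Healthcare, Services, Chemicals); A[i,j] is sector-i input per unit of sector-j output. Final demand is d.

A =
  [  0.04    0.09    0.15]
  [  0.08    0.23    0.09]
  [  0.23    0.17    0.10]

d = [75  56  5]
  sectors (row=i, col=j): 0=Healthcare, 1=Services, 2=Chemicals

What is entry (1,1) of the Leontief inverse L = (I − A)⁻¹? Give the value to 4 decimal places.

L[1,1] = 1.3518

Form M = I − A:
  [  0.96   -0.09   -0.15]
  [ -0.08    0.77   -0.09]
  [ -0.23   -0.17    0.90]
Leontief inverse L = M⁻¹:
  [  1.1044    0.1736    0.2014]
  [  0.1511    1.3518    0.1604]
  [  0.3108    0.2997    1.1929]
Total output x = L · d:
  x_0 = 1.1044·75 + 0.1736·56 + 0.2014·5 = 93.5551
  x_1 = 0.1511·75 + 1.3518·56 + 0.1604·5 = 87.8302
  x_2 = 0.3108·75 + 0.2997·56 + 1.1929·5 = 46.0542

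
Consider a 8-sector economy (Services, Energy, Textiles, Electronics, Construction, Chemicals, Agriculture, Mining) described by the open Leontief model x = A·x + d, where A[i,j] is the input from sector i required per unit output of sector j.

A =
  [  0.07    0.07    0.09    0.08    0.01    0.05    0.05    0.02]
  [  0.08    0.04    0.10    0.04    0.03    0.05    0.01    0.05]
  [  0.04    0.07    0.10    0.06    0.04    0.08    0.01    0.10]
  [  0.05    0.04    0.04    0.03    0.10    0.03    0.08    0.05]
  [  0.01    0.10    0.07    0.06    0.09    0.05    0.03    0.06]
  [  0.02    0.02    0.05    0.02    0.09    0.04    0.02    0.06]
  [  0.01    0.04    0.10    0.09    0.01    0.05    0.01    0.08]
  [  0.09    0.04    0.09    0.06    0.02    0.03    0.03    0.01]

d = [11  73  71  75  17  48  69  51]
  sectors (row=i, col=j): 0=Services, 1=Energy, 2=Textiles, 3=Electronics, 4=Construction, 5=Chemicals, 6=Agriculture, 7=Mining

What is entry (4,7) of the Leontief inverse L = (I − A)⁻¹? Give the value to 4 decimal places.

Form M = I − A:
  [  0.93   -0.07   -0.09   -0.08   -0.01   -0.05   -0.05   -0.02]
  [ -0.08    0.96   -0.10   -0.04   -0.03   -0.05   -0.01   -0.05]
  [ -0.04   -0.07    0.90   -0.06   -0.04   -0.08   -0.01   -0.10]
  [ -0.05   -0.04   -0.04    0.97   -0.10   -0.03   -0.08   -0.05]
  [ -0.01   -0.10   -0.07   -0.06    0.91   -0.05   -0.03   -0.06]
  [ -0.02   -0.02   -0.05   -0.02   -0.09    0.96   -0.02   -0.06]
  [ -0.01   -0.04   -0.10   -0.09   -0.01   -0.05    0.99   -0.08]
  [ -0.09   -0.04   -0.09   -0.06   -0.02   -0.03   -0.03    0.99]
Leontief inverse L = M⁻¹:
  [  1.1069    0.1091    0.1512    0.1206    0.0465    0.0879    0.0734    0.0633]
  [  0.1150    1.0780    0.1566    0.0776    0.0629    0.0852    0.0308    0.0880]
  [  0.0837    0.1144    1.1685    0.1038    0.0831    0.1216    0.0350    0.1460]
  [  0.0815    0.0812    0.0992    1.0718    0.1353    0.0653    0.1007    0.0902]
  [  0.0485    0.1441    0.1349    0.1016    1.1330    0.0895    0.0528    0.1054]
  [  0.0446    0.0521    0.0941    0.0500    0.1197    1.0670    0.0357    0.0904]
  [  0.0443    0.0738    0.1525    0.1236    0.0453    0.0825    1.0312    0.1173]
  [  0.1215    0.0755    0.1425    0.0958    0.0504    0.0631    0.0506    1.0466]
Total output x = L · d:
  x_0 = 1.1069·11 + 0.1091·73 + 0.1512·71 + 0.1206·75 + 0.0465·17 + 0.0879·48 + 0.0734·69 + 0.0633·51 = 53.2232
  x_1 = 0.1150·11 + 1.0780·73 + 0.1566·71 + 0.0776·75 + 0.0629·17 + 0.0852·48 + 0.0308·69 + 0.0880·51 = 108.6676
  x_2 = 0.0837·11 + 0.1144·73 + 1.1685·71 + 0.1038·75 + 0.0831·17 + 0.1216·48 + 0.0350·69 + 0.1460·51 = 117.1283
  x_3 = 0.0815·11 + 0.0812·73 + 0.0992·71 + 1.0718·75 + 0.1353·17 + 0.0653·48 + 0.1007·69 + 0.0902·51 = 111.2363
  x_4 = 0.0485·11 + 0.1441·73 + 0.1349·71 + 0.1016·75 + 1.1330·17 + 0.0895·48 + 0.0528·69 + 0.1054·51 = 60.8283
  x_5 = 0.0446·11 + 0.0521·73 + 0.0941·71 + 0.0500·75 + 0.1197·17 + 1.0670·48 + 0.0357·69 + 0.0904·51 = 75.0463
  x_6 = 0.0443·11 + 0.0738·73 + 0.1525·71 + 0.1236·75 + 0.0453·17 + 0.0825·48 + 1.0312·69 + 0.1173·51 = 107.8343
  x_7 = 0.1215·11 + 0.0755·73 + 0.1425·71 + 0.0958·75 + 0.0504·17 + 0.0631·48 + 0.0506·69 + 1.0466·51 = 84.9045

L[4,7] = 0.1054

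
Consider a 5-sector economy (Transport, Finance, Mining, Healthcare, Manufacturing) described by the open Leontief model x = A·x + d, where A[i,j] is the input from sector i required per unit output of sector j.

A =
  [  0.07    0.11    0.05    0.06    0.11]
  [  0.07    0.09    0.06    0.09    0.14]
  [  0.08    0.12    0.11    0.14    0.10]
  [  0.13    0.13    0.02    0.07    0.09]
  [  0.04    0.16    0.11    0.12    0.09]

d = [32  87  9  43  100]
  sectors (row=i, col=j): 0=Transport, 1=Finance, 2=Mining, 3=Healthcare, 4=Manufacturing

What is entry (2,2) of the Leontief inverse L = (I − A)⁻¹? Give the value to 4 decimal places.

Form M = I − A:
  [  0.93   -0.11   -0.05   -0.06   -0.11]
  [ -0.07    0.91   -0.06   -0.09   -0.14]
  [ -0.08   -0.12    0.89   -0.14   -0.10]
  [ -0.13   -0.13   -0.02    0.93   -0.09]
  [ -0.04   -0.16   -0.11   -0.12    0.91]
Leontief inverse L = M⁻¹:
  [  1.1262    0.2025    0.1036    0.1326    0.1918]
  [  0.1344    1.1962    0.1206    0.1723    0.2306]
  [  0.1627    0.2467    1.1808    0.2394    0.2110]
  [  0.1911    0.2278    0.0740    1.1439    0.1794]
  [  0.1180    0.2791    0.1782    0.2159    1.1970]
Total output x = L · d:
  x_0 = 1.1262·32 + 0.2025·87 + 0.1036·9 + 0.1326·43 + 0.1918·100 = 79.4642
  x_1 = 0.1344·32 + 1.1962·87 + 0.1206·9 + 0.1723·43 + 0.2306·100 = 139.9241
  x_2 = 0.1627·32 + 0.2467·87 + 1.1808·9 + 0.2394·43 + 0.2110·100 = 68.6918
  x_3 = 0.1911·32 + 0.2278·87 + 0.0740·9 + 1.1439·43 + 0.1794·100 = 93.7341
  x_4 = 0.1180·32 + 0.2791·87 + 0.1782·9 + 0.2159·43 + 1.1970·100 = 158.6490

L[2,2] = 1.1808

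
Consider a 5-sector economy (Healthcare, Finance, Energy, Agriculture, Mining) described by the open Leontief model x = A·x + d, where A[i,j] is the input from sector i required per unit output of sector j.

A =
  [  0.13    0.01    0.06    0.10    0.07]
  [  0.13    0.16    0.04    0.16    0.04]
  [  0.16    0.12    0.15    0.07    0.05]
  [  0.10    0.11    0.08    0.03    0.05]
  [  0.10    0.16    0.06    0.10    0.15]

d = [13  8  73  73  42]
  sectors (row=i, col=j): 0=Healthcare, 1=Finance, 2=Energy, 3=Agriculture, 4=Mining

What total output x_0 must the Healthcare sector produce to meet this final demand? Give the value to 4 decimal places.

41.0755

Form M = I − A:
  [  0.87   -0.01   -0.06   -0.10   -0.07]
  [ -0.13    0.84   -0.04   -0.16   -0.04]
  [ -0.16   -0.12    0.85   -0.07   -0.05]
  [ -0.10   -0.11   -0.08    0.97   -0.05]
  [ -0.10   -0.16   -0.06   -0.10    0.85]
Leontief inverse L = M⁻¹:
  [  1.2129    0.0738    0.1123    0.1576    0.1192]
  [  0.2488    1.2610    0.1077    0.2518    0.1010]
  [  0.2927    0.2237    1.2317    0.1680    0.1170]
  [  0.1894    0.1837    0.1324    1.1003    0.0968]
  [  0.2325    0.2835    0.1360    0.2073    1.2291]
Total output x = L · d:
  x_0 = 1.2129·13 + 0.0738·8 + 0.1123·73 + 0.1576·73 + 0.1192·42 = 41.0755
  x_1 = 0.2488·13 + 1.2610·8 + 0.1077·73 + 0.2518·73 + 0.1010·42 = 43.8134
  x_2 = 0.2927·13 + 0.2237·8 + 1.2317·73 + 0.1680·73 + 0.1170·42 = 112.6906
  x_3 = 0.1894·13 + 0.1837·8 + 0.1324·73 + 1.1003·73 + 0.0968·42 = 97.9803
  x_4 = 0.2325·13 + 0.2835·8 + 0.1360·73 + 0.2073·73 + 1.2291·42 = 81.9731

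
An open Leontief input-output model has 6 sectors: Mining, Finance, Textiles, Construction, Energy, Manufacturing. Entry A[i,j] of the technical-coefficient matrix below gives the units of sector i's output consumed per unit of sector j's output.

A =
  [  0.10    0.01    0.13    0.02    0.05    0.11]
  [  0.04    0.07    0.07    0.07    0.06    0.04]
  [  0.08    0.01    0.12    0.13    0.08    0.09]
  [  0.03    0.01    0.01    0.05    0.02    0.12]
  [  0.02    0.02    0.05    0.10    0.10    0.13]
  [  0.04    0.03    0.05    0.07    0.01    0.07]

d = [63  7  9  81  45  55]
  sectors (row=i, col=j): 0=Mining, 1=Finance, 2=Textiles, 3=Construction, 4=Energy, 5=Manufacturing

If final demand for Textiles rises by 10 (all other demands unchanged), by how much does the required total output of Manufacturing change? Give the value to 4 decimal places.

0.7790

Form M = I − A:
  [  0.90   -0.01   -0.13   -0.02   -0.05   -0.11]
  [ -0.04    0.93   -0.07   -0.07   -0.06   -0.04]
  [ -0.08   -0.01    0.88   -0.13   -0.08   -0.09]
  [ -0.03   -0.01   -0.01    0.95   -0.02   -0.12]
  [ -0.02   -0.02   -0.05   -0.10    0.90   -0.13]
  [ -0.04   -0.03   -0.05   -0.07   -0.01    0.93]
Leontief inverse L = M⁻¹:
  [  1.1407    0.0225    0.1859    0.0730    0.0850    0.1752]
  [  0.0675    1.0832    0.1077    0.1121    0.0891    0.0919]
  [  0.1221    0.0240    1.1749    0.1902    0.1189    0.1703]
  [  0.0468    0.0180    0.0310    1.0738    0.0321    0.1524]
  [  0.0478    0.0335    0.0865    0.1483    1.1291    0.1924]
  [  0.0618    0.0389    0.0779    0.0994    0.0275    1.1085]
Total output x = L · d:
  x_0 = 1.1407·63 + 0.0225·7 + 0.1859·9 + 0.0730·81 + 0.0850·45 + 0.1752·55 = 93.0672
  x_1 = 0.0675·63 + 1.0832·7 + 0.1077·9 + 0.1121·81 + 0.0891·45 + 0.0919·55 = 30.9503
  x_2 = 0.1221·63 + 0.0240·7 + 1.1749·9 + 0.1902·81 + 0.1189·45 + 0.1703·55 = 48.5582
  x_3 = 0.0468·63 + 0.0180·7 + 0.0310·9 + 1.0738·81 + 0.0321·45 + 0.1524·55 = 100.1585
  x_4 = 0.0478·63 + 0.0335·7 + 0.0865·9 + 0.1483·81 + 1.1291·45 + 0.1924·55 = 77.4335
  x_5 = 0.0618·63 + 0.0389·7 + 0.0779·9 + 0.0994·81 + 0.0275·45 + 1.1085·55 = 75.1232
Δx_5 = L[5,2] · Δd_2 = 0.0779 · 10 = 0.7790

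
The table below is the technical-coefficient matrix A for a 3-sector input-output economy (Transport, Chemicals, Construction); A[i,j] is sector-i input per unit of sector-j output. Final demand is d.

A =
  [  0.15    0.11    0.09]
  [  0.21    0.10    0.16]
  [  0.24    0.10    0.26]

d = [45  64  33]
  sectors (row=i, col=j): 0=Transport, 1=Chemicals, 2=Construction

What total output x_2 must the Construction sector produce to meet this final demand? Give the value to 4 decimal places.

82.9207

Form M = I − A:
  [  0.85   -0.11   -0.09]
  [ -0.21    0.90   -0.16]
  [ -0.24   -0.10    0.74]
Leontief inverse L = M⁻¹:
  [  1.2749    0.1773    0.1934]
  [  0.3801    1.1913    0.3038]
  [  0.4648    0.2185    1.4551]
Total output x = L · d:
  x_0 = 1.2749·45 + 0.1773·64 + 0.1934·33 = 75.0990
  x_1 = 0.3801·45 + 1.1913·64 + 0.3038·33 = 103.3757
  x_2 = 0.4648·45 + 0.2185·64 + 1.4551·33 = 82.9207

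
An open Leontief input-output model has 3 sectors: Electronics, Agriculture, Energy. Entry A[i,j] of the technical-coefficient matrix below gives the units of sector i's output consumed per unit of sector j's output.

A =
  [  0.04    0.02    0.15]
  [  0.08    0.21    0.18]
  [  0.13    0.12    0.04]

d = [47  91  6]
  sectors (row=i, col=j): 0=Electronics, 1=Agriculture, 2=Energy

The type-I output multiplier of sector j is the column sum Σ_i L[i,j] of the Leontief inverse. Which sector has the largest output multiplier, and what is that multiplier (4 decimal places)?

Form M = I − A:
  [  0.96   -0.02   -0.15]
  [ -0.08    0.79   -0.18]
  [ -0.13   -0.12    0.96]
Leontief inverse L = M⁻¹:
  [  1.0702    0.0540    0.1773]
  [  0.1455    1.3103    0.2684]
  [  0.1631    0.1711    1.0992]
Total output x = L · d:
  x_0 = 1.0702·47 + 0.0540·91 + 0.1773·6 = 56.2797
  x_1 = 0.1455·47 + 1.3103·91 + 0.2684·6 = 127.6862
  x_2 = 0.1631·47 + 0.1711·91 + 1.0992·6 = 29.8320
Output multipliers (column sums of L):
  Electronics: 1.3788
  Agriculture: 1.5354
  Energy: 1.5450

Energy (1.5450)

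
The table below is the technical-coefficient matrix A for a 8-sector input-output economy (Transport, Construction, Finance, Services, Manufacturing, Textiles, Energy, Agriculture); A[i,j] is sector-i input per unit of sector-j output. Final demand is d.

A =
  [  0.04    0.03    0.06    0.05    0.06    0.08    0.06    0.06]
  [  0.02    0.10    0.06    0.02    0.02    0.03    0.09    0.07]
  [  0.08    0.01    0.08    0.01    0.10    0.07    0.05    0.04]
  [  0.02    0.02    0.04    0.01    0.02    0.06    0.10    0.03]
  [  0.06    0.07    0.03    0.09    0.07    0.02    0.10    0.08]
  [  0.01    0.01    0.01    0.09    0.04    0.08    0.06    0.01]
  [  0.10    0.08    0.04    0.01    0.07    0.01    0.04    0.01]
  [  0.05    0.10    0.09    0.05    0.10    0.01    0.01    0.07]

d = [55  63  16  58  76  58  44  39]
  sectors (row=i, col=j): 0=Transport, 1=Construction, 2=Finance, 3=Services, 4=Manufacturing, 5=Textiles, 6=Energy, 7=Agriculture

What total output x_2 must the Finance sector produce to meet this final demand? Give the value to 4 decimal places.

54.9069

Form M = I − A:
  [  0.96   -0.03   -0.06   -0.05   -0.06   -0.08   -0.06   -0.06]
  [ -0.02    0.90   -0.06   -0.02   -0.02   -0.03   -0.09   -0.07]
  [ -0.08   -0.01    0.92   -0.01   -0.10   -0.07   -0.05   -0.04]
  [ -0.02   -0.02   -0.04    0.99   -0.02   -0.06   -0.10   -0.03]
  [ -0.06   -0.07   -0.03   -0.09    0.93   -0.02   -0.10   -0.08]
  [ -0.01   -0.01   -0.01   -0.09   -0.04    0.92   -0.06   -0.01]
  [ -0.10   -0.08   -0.04   -0.01   -0.07   -0.01    0.96   -0.01]
  [ -0.05   -0.10   -0.09   -0.05   -0.10   -0.01   -0.01    0.93]
Leontief inverse L = M⁻¹:
  [  1.0766    0.0681    0.0966    0.0824    0.1059    0.1130    0.1063    0.0929]
  [  0.0566    1.1438    0.0987    0.0444    0.0632    0.0565    0.1317    0.1029]
  [  0.1197    0.0474    1.1176    0.0463    0.1500    0.1052    0.0979    0.0759]
  [  0.0478    0.0470    0.0640    1.0299    0.0516    0.0808    0.1290    0.0493]
  [  0.1049    0.1225    0.0761    0.1233    1.1227    0.0544    0.1565    0.1221]
  [  0.0324    0.0328    0.0301    0.1113    0.0660    1.1032    0.0944    0.0280]
  [  0.1313    0.1157    0.0728    0.0360    0.1072    0.0376    1.0822    0.0427]
  [  0.0912    0.1485    0.1367    0.0839    0.1524    0.0448    0.0658    1.1152]
Total output x = L · d:
  x_0 = 1.0766·55 + 0.0681·63 + 0.0966·16 + 0.0824·58 + 0.1059·76 + 0.1130·58 + 0.1063·44 + 0.0929·39 = 92.7307
  x_1 = 0.0566·55 + 1.1438·63 + 0.0987·16 + 0.0444·58 + 0.0632·76 + 0.0565·58 + 0.1317·44 + 0.1029·39 = 97.2151
  x_2 = 0.1197·55 + 0.0474·63 + 1.1176·16 + 0.0463·58 + 0.1500·76 + 0.1052·58 + 0.0979·44 + 0.0759·39 = 54.9069
  x_3 = 0.0478·55 + 0.0470·63 + 0.0640·16 + 1.0299·58 + 0.0516·76 + 0.0808·58 + 0.1290·44 + 0.0493·39 = 82.5591
  x_4 = 0.1049·55 + 0.1225·63 + 0.0761·16 + 0.1233·58 + 1.1227·76 + 0.0544·58 + 0.1565·44 + 0.1221·39 = 121.9824
  x_5 = 0.0324·55 + 0.0328·63 + 0.0301·16 + 0.1113·58 + 0.0660·76 + 1.1032·58 + 0.0944·44 + 0.0280·39 = 85.0224
  x_6 = 0.1313·55 + 0.1157·63 + 0.0728·16 + 0.0360·58 + 0.1072·76 + 0.0376·58 + 1.0822·44 + 0.0427·39 = 77.3761
  x_7 = 0.0912·55 + 0.1485·63 + 0.1367·16 + 0.0839·58 + 0.1524·76 + 0.0448·58 + 0.0658·44 + 1.1152·39 = 81.9891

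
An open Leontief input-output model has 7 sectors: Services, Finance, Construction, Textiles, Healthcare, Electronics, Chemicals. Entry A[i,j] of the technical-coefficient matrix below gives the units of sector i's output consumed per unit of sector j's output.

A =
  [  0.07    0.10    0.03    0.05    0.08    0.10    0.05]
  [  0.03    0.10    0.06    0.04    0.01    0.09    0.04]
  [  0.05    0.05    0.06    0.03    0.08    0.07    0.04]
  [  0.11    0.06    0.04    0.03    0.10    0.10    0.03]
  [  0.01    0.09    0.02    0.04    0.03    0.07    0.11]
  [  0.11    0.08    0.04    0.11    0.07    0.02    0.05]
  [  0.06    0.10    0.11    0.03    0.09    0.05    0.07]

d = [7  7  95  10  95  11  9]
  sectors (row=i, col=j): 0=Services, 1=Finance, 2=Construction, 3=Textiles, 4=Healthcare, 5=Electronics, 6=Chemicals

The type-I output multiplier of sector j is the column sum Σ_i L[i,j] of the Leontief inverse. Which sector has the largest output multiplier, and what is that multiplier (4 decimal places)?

Finance (2.0393)

Form M = I − A:
  [  0.93   -0.10   -0.03   -0.05   -0.08   -0.10   -0.05]
  [ -0.03    0.90   -0.06   -0.04   -0.01   -0.09   -0.04]
  [ -0.05   -0.05    0.94   -0.03   -0.08   -0.07   -0.04]
  [ -0.11   -0.06   -0.04    0.97   -0.10   -0.10   -0.03]
  [ -0.01   -0.09   -0.02   -0.04    0.97   -0.07   -0.11]
  [ -0.11   -0.08   -0.04   -0.11   -0.07    0.98   -0.05]
  [ -0.06   -0.10   -0.11   -0.03   -0.09   -0.05    0.93]
Leontief inverse L = M⁻¹:
  [  1.1224    0.1731    0.0719    0.0937    0.1305    0.1594    0.0979]
  [  0.0723    1.1544    0.0945    0.0739    0.0498    0.1350    0.0731]
  [  0.0898    0.1061    1.0929    0.0634    0.1209    0.1161    0.0790]
  [  0.1609    0.1317    0.0784    1.0737    0.1505    0.1584    0.0786]
  [  0.0510    0.1473    0.0589    0.0722    1.0708    0.1143    0.1467]
  [  0.1628    0.1522    0.0814    0.1484    0.1243    1.0858    0.0967]
  [  0.1097    0.1745    0.1567    0.0711    0.1432    0.1131    1.1207]
Total output x = L · d:
  x_0 = 1.1224·7 + 0.1731·7 + 0.0719·95 + 0.0937·10 + 0.1305·95 + 0.1594·11 + 0.0979·9 = 31.8683
  x_1 = 0.0723·7 + 1.1544·7 + 0.0945·95 + 0.0739·10 + 0.0498·95 + 0.1350·11 + 0.0731·9 = 25.1764
  x_2 = 0.0898·7 + 0.1061·7 + 1.0929·95 + 0.0634·10 + 0.1209·95 + 0.1161·11 + 0.0790·9 = 119.3050
  x_3 = 0.1609·7 + 0.1317·7 + 0.0784·95 + 1.0737·10 + 0.1505·95 + 0.1584·11 + 0.0786·9 = 36.9792
  x_4 = 0.0510·7 + 0.1473·7 + 0.0589·95 + 0.0722·10 + 1.0708·95 + 0.1143·11 + 0.1467·9 = 112.0110
  x_5 = 0.1628·7 + 0.1522·7 + 0.0814·95 + 0.1484·10 + 0.1243·95 + 1.0858·11 + 0.0967·9 = 36.0474
  x_6 = 0.1097·7 + 0.1745·7 + 0.1567·95 + 0.0711·10 + 0.1432·95 + 0.1131·11 + 1.1207·9 = 42.5226
Output multipliers (column sums of L):
  Services: 1.7688
  Finance: 2.0393
  Construction: 1.6346
  Textiles: 1.5964
  Healthcare: 1.7901
  Electronics: 1.8821
  Chemicals: 1.6928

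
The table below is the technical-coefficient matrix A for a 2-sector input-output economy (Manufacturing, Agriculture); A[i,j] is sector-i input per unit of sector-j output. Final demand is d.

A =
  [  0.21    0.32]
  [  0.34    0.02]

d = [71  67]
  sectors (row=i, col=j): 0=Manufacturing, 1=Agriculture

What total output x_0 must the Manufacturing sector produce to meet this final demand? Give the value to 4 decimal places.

136.7899

Form M = I − A:
  [  0.79   -0.32]
  [ -0.34    0.98]
Leontief inverse L = M⁻¹:
  [  1.4728    0.4809]
  [  0.5110    1.1873]
Total output x = L · d:
  x_0 = 1.4728·71 + 0.4809·67 = 136.7899
  x_1 = 0.5110·71 + 1.1873·67 = 115.8251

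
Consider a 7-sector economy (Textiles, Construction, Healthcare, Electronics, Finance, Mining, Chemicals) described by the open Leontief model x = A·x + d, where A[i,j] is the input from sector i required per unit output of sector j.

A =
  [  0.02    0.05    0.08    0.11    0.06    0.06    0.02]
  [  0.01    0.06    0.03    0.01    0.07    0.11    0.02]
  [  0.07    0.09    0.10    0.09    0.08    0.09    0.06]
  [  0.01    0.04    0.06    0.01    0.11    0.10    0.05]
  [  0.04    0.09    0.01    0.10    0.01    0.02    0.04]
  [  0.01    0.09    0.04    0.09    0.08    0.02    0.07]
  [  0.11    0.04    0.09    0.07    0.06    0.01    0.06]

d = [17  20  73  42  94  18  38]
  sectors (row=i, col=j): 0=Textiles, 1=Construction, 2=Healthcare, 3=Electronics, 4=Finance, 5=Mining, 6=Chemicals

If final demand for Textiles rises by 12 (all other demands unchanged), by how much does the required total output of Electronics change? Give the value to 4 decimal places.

0.4162

Form M = I − A:
  [  0.98   -0.05   -0.08   -0.11   -0.06   -0.06   -0.02]
  [ -0.01    0.94   -0.03   -0.01   -0.07   -0.11   -0.02]
  [ -0.07   -0.09    0.90   -0.09   -0.08   -0.09   -0.06]
  [ -0.01   -0.04   -0.06    0.99   -0.11   -0.10   -0.05]
  [ -0.04   -0.09   -0.01   -0.10    0.99   -0.02   -0.04]
  [ -0.01   -0.09   -0.04   -0.09   -0.08    0.98   -0.07]
  [ -0.11   -0.04   -0.09   -0.07   -0.06   -0.01    0.94]
Leontief inverse L = M⁻¹:
  [  1.0426    0.0955    0.1169    0.1514    0.1077    0.1035    0.0520]
  [  0.0260    1.0970    0.0535    0.0447    0.1022    0.1367    0.0442]
  [  0.1049    0.1555    1.1546    0.1540    0.1462    0.1497    0.1048]
  [  0.0347    0.0858    0.0919    1.0559    0.1485    0.1318    0.0807]
  [  0.0554    0.1201    0.0376    0.1259    1.0472    0.0552    0.0615]
  [  0.0350    0.1320    0.0745    0.1279    0.1234    1.0608    0.0994]
  [  0.1396    0.0882    0.1365    0.1224    0.1102    0.0569    1.0928]
Total output x = L · d:
  x_0 = 1.0426·17 + 0.0955·20 + 0.1169·73 + 0.1514·42 + 0.1077·94 + 0.1035·18 + 0.0520·38 = 48.4966
  x_1 = 0.0260·17 + 1.0970·20 + 0.0535·73 + 0.0447·42 + 0.1022·94 + 0.1367·18 + 0.0442·38 = 41.9089
  x_2 = 0.1049·17 + 0.1555·20 + 1.1546·73 + 0.1540·42 + 0.1462·94 + 0.1497·18 + 0.1048·38 = 116.0684
  x_3 = 0.0347·17 + 0.0858·20 + 0.0919·73 + 1.0559·42 + 0.1485·94 + 0.1318·18 + 0.0807·38 = 72.7576
  x_4 = 0.0554·17 + 0.1201·20 + 0.0376·73 + 0.1259·42 + 1.0472·94 + 0.0552·18 + 0.0615·38 = 113.1360
  x_5 = 0.0350·17 + 0.1320·20 + 0.0745·73 + 0.1279·42 + 0.1234·94 + 1.0608·18 + 0.0994·38 = 48.5196
  x_6 = 0.1396·17 + 0.0882·20 + 0.1365·73 + 0.1224·42 + 0.1102·94 + 0.0569·18 + 1.0928·38 = 72.1527
Δx_3 = L[3,0] · Δd_0 = 0.0347 · 12 = 0.4162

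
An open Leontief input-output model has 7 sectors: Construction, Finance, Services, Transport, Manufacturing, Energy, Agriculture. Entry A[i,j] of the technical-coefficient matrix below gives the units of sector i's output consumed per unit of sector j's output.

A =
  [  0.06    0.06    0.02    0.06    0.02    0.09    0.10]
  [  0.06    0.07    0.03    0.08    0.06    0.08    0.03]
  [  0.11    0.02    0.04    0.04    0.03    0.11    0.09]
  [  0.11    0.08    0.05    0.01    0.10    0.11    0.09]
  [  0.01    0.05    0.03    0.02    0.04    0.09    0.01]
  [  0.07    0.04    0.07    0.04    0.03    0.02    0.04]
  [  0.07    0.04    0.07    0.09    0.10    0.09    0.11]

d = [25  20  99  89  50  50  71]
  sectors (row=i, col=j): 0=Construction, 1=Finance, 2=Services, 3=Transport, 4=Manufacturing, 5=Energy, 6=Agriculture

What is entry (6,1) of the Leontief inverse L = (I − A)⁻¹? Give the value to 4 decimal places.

Form M = I − A:
  [  0.94   -0.06   -0.02   -0.06   -0.02   -0.09   -0.10]
  [ -0.06    0.93   -0.03   -0.08   -0.06   -0.08   -0.03]
  [ -0.11   -0.02    0.96   -0.04   -0.03   -0.11   -0.09]
  [ -0.11   -0.08   -0.05    0.99   -0.10   -0.11   -0.09]
  [ -0.01   -0.05   -0.03   -0.02    0.96   -0.09   -0.01]
  [ -0.07   -0.04   -0.07   -0.04   -0.03    0.98   -0.04]
  [ -0.07   -0.04   -0.07   -0.09   -0.10   -0.09    0.89]
Leontief inverse L = M⁻¹:
  [  1.1108    0.0974    0.0549    0.0983    0.0615    0.1467    0.1509]
  [  0.1077    1.1075    0.0610    0.1127    0.0971    0.1355    0.0742]
  [  0.1631    0.0578    1.0761    0.0795    0.0694    0.1691    0.1455]
  [  0.1687    0.1259    0.0913    1.0580    0.1457    0.1819    0.1492]
  [  0.0374    0.0704    0.0492    0.0392    1.0596    0.1194    0.0328]
  [  0.1090    0.0672    0.0932    0.0673    0.0580    1.0665    0.0793]
  [  0.1373    0.0894    0.1159    0.1372    0.1543    0.1706    1.1770]
Total output x = L · d:
  x_0 = 1.1108·25 + 0.0974·20 + 0.0549·99 + 0.0983·89 + 0.0615·50 + 0.1467·50 + 0.1509·71 = 65.0217
  x_1 = 0.1077·25 + 1.1075·20 + 0.0610·99 + 0.1127·89 + 0.0971·50 + 0.1355·50 + 0.0742·71 = 57.8061
  x_2 = 0.1631·25 + 0.0578·20 + 1.0761·99 + 0.0795·89 + 0.0694·50 + 0.1691·50 + 0.1455·71 = 141.0999
  x_3 = 0.1687·25 + 0.1259·20 + 0.0913·99 + 1.0580·89 + 0.1457·50 + 0.1819·50 + 0.1492·71 = 136.9106
  x_4 = 0.0374·25 + 0.0704·20 + 0.0492·99 + 0.0392·89 + 1.0596·50 + 0.1194·50 + 0.0328·71 = 71.9816
  x_5 = 0.1090·25 + 0.0672·20 + 0.0932·99 + 0.0673·89 + 0.0580·50 + 1.0665·50 + 0.0793·71 = 81.1485
  x_6 = 0.1373·25 + 0.0894·20 + 0.1159·99 + 0.1372·89 + 0.1543·50 + 0.1706·50 + 1.1770·71 = 128.7239

L[6,1] = 0.0894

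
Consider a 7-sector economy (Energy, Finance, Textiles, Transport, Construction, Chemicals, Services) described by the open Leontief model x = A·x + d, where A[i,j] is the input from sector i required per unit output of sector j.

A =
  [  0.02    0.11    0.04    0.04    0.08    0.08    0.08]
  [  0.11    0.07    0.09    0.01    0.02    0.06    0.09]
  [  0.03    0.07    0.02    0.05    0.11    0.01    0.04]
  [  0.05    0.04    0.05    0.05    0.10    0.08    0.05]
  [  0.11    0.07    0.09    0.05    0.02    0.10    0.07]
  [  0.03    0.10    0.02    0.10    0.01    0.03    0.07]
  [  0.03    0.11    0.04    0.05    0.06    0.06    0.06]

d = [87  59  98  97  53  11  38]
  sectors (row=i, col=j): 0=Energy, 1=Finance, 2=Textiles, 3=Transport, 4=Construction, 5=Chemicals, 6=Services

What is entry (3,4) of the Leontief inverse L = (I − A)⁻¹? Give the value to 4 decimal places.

Form M = I − A:
  [  0.98   -0.11   -0.04   -0.04   -0.08   -0.08   -0.08]
  [ -0.11    0.93   -0.09   -0.01   -0.02   -0.06   -0.09]
  [ -0.03   -0.07    0.98   -0.05   -0.11   -0.01   -0.04]
  [ -0.05   -0.04   -0.05    0.95   -0.10   -0.08   -0.05]
  [ -0.11   -0.07   -0.09   -0.05    0.98   -0.10   -0.07]
  [ -0.03   -0.10   -0.02   -0.10   -0.01    0.97   -0.07]
  [ -0.03   -0.11   -0.04   -0.05   -0.06   -0.06    0.94]
Leontief inverse L = M⁻¹:
  [  1.0675    0.1740    0.0823    0.0776    0.1173    0.1264    0.1333]
  [  0.1486    1.1371    0.1266    0.0466    0.0640    0.1031    0.1418]
  [  0.0689    0.1161    1.0549    0.0764    0.1396    0.0494    0.0800]
  [  0.0916    0.0996    0.0876    1.0877    0.1376    0.1246    0.0984]
  [  0.1534    0.1436    0.1307    0.0935    1.0694    0.1488    0.1281]
  [  0.0661    0.1488    0.0534    0.1279    0.0452    1.0683    0.1119]
  [  0.0733    0.1675    0.0787    0.0832    0.0956    0.1025    1.1086]
Total output x = L · d:
  x_0 = 1.0675·87 + 0.1740·59 + 0.0823·98 + 0.0776·97 + 0.1173·53 + 0.1264·11 + 0.1333·38 = 131.4063
  x_1 = 0.1486·87 + 1.1371·59 + 0.1266·98 + 0.0466·97 + 0.0640·53 + 0.1031·11 + 0.1418·38 = 106.8578
  x_2 = 0.0689·87 + 0.1161·59 + 1.0549·98 + 0.0764·97 + 0.1396·53 + 0.0494·11 + 0.0800·38 = 134.6096
  x_3 = 0.0916·87 + 0.0996·59 + 0.0876·98 + 1.0877·97 + 0.1376·53 + 0.1246·11 + 0.0984·38 = 140.3447
  x_4 = 0.1534·87 + 0.1436·59 + 0.1307·98 + 0.0935·97 + 1.0694·53 + 0.1488·11 + 0.1281·38 = 106.8869
  x_5 = 0.0661·87 + 0.1488·59 + 0.0534·98 + 0.1279·97 + 0.0452·53 + 1.0683·11 + 0.1119·38 = 50.5662
  x_6 = 0.0733·87 + 0.1675·59 + 0.0787·98 + 0.0832·97 + 0.0956·53 + 0.1025·11 + 1.1086·38 = 80.3674

L[3,4] = 0.1376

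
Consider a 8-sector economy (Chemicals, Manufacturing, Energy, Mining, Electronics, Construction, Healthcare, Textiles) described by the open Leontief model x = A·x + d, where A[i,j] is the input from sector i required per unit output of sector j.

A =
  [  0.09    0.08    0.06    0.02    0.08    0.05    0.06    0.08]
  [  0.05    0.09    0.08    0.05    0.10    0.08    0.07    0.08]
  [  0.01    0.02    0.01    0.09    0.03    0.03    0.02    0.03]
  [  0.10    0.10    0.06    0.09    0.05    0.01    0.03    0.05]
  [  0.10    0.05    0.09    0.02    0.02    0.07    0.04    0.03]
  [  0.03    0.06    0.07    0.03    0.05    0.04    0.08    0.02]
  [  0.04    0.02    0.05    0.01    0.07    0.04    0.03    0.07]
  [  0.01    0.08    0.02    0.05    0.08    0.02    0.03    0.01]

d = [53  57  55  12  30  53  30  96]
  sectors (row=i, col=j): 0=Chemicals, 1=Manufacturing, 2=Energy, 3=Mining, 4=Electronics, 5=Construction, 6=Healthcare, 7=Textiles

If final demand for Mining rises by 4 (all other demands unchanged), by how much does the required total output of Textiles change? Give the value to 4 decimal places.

0.2961

Form M = I − A:
  [  0.91   -0.08   -0.06   -0.02   -0.08   -0.05   -0.06   -0.08]
  [ -0.05    0.91   -0.08   -0.05   -0.10   -0.08   -0.07   -0.08]
  [ -0.01   -0.02    0.99   -0.09   -0.03   -0.03   -0.02   -0.03]
  [ -0.10   -0.10   -0.06    0.91   -0.05   -0.01   -0.03   -0.05]
  [ -0.10   -0.05   -0.09   -0.02    0.98   -0.07   -0.04   -0.03]
  [ -0.03   -0.06   -0.07   -0.03   -0.05    0.96   -0.08   -0.02]
  [ -0.04   -0.02   -0.05   -0.01   -0.07   -0.04    0.97   -0.07]
  [ -0.01   -0.08   -0.02   -0.05   -0.08   -0.02   -0.03    0.99]
Leontief inverse L = M⁻¹:
  [  1.1374    0.1350    0.1096    0.0570    0.1347    0.0911    0.1010    0.1221]
  [  0.1035    1.1522    0.1370    0.0950    0.1601    0.1258    0.1162    0.1260]
  [  0.0361    0.0493    1.0342    0.1116    0.0544    0.0461    0.0381    0.0492]
  [  0.1515    0.1589    0.1090    1.1316    0.1048    0.0488    0.0694    0.0946]
  [  0.1363    0.0929    0.1277    0.0518    1.0633    0.1013    0.0736    0.0645]
  [  0.0630    0.0964    0.1052    0.0582    0.0876    1.0688    0.1082    0.0509]
  [  0.0680    0.0524    0.0792    0.0332    0.1011    0.0639    1.0539    0.0927]
  [  0.0426    0.1145    0.0534    0.0740    0.1114    0.0462    0.0547    1.0363]
Total output x = L · d:
  x_0 = 1.1374·53 + 0.1350·57 + 0.1096·55 + 0.0570·12 + 0.1347·30 + 0.0911·53 + 0.1010·30 + 0.1221·96 = 98.3043
  x_1 = 0.1035·53 + 1.1522·57 + 0.1370·55 + 0.0950·12 + 0.1601·30 + 0.1258·53 + 0.1162·30 + 0.1260·96 = 106.8863
  x_2 = 0.0361·53 + 0.0493·57 + 1.0342·55 + 0.1116·12 + 0.0544·30 + 0.0461·53 + 0.0381·30 + 0.0492·96 = 72.8778
  x_3 = 0.1515·53 + 0.1589·57 + 0.1090·55 + 1.1316·12 + 0.1048·30 + 0.0488·53 + 0.0694·30 + 0.0946·96 = 53.5556
  x_4 = 0.1363·53 + 0.0929·57 + 0.1277·55 + 0.0518·12 + 1.0633·30 + 0.1013·53 + 0.0736·30 + 0.0645·96 = 65.8294
  x_5 = 0.0630·53 + 0.0964·57 + 0.1052·55 + 0.0582·12 + 0.0876·30 + 1.0688·53 + 0.1082·30 + 0.0509·96 = 82.7241
  x_6 = 0.0680·53 + 0.0524·57 + 0.0792·55 + 0.0332·12 + 0.1011·30 + 0.0639·53 + 1.0539·30 + 0.0927·96 = 58.2822
  x_7 = 0.0426·53 + 0.1145·57 + 0.0534·55 + 0.0740·12 + 0.1114·30 + 0.0462·53 + 0.0547·30 + 1.0363·96 = 119.5339
Δx_7 = L[7,3] · Δd_3 = 0.0740 · 4 = 0.2961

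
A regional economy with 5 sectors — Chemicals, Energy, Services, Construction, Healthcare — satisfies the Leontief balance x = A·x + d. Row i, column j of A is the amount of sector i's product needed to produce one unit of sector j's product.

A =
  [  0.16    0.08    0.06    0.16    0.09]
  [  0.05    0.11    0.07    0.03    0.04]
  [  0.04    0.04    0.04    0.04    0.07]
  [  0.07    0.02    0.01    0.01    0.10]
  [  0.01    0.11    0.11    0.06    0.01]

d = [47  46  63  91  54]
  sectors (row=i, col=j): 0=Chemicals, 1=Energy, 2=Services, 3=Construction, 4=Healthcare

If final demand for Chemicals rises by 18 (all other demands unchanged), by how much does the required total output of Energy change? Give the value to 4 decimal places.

1.4055

Form M = I − A:
  [  0.84   -0.08   -0.06   -0.16   -0.09]
  [ -0.05    0.89   -0.07   -0.03   -0.04]
  [ -0.04   -0.04    0.96   -0.04   -0.07]
  [ -0.07   -0.02   -0.01    0.99   -0.10]
  [ -0.01   -0.11   -0.11   -0.06    0.99]
Leontief inverse L = M⁻¹:
  [  1.2233    0.1376    0.1055    0.2150    0.1459]
  [  0.0781    1.1443    0.0964    0.0552    0.0657]
  [  0.0605    0.0655    1.0611    0.0600    0.0892]
  [  0.0921    0.0475    0.0334    1.0349    0.1172]
  [  0.0333    0.1387    0.1317    0.0777    1.0359]
Total output x = L · d:
  x_0 = 1.2233·47 + 0.1376·46 + 0.1055·63 + 0.2150·91 + 0.1459·54 = 97.9134
  x_1 = 0.0781·47 + 1.1443·46 + 0.0964·63 + 0.0552·91 + 0.0657·54 = 70.9533
  x_2 = 0.0605·47 + 0.0655·46 + 1.0611·63 + 0.0600·91 + 0.0892·54 = 82.9866
  x_3 = 0.0921·47 + 0.0475·46 + 0.0334·63 + 1.0349·91 + 0.1172·54 = 109.1193
  x_4 = 0.0333·47 + 0.1387·46 + 0.1317·63 + 0.0777·91 + 1.0359·54 = 79.2522
Δx_1 = L[1,0] · Δd_0 = 0.0781 · 18 = 1.4055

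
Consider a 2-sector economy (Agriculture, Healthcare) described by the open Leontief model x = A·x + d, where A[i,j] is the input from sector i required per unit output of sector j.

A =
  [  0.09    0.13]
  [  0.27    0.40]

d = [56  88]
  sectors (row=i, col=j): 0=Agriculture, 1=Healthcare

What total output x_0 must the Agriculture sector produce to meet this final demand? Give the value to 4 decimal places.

Form M = I − A:
  [  0.91   -0.13]
  [ -0.27    0.60]
Leontief inverse L = M⁻¹:
  [  1.1744    0.2545]
  [  0.5285    1.7812]
Total output x = L · d:
  x_0 = 1.1744·56 + 0.2545·88 = 88.1582
  x_1 = 0.5285·56 + 1.7812·88 = 186.3378

88.1582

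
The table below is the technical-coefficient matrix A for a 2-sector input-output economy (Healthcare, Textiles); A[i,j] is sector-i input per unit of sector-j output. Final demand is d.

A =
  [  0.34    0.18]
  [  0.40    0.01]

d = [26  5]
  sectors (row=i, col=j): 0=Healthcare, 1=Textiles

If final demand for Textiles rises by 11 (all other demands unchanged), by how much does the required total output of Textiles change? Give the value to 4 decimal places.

Form M = I − A:
  [  0.66   -0.18]
  [ -0.40    0.99]
Leontief inverse L = M⁻¹:
  [  1.7028    0.3096]
  [  0.6880    1.1352]
Total output x = L · d:
  x_0 = 1.7028·26 + 0.3096·5 = 45.8204
  x_1 = 0.6880·26 + 1.1352·5 = 23.5638
Δx_1 = L[1,1] · Δd_1 = 1.1352 · 11 = 12.4871

12.4871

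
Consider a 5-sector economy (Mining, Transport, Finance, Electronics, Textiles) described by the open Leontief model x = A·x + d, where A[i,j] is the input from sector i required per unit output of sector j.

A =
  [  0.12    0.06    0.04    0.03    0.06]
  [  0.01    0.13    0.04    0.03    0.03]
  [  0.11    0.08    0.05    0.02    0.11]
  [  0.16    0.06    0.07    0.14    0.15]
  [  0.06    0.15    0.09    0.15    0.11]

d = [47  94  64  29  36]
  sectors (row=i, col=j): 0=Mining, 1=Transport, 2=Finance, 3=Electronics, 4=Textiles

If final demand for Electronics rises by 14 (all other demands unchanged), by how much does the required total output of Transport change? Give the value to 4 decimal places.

0.7508

Form M = I − A:
  [  0.88   -0.06   -0.04   -0.03   -0.06]
  [ -0.01    0.87   -0.04   -0.03   -0.03]
  [ -0.11   -0.08    0.95   -0.02   -0.11]
  [ -0.16   -0.06   -0.07    0.86   -0.15]
  [ -0.06   -0.15   -0.09   -0.15    0.89]
Leontief inverse L = M⁻¹:
  [  1.1646    0.1084    0.0679    0.0636    0.1013]
  [  0.0346    1.1711    0.0602    0.0536    0.0583]
  [  0.1598    0.1429    1.0853    0.0638    0.1605]
  [  0.2572    0.1563    0.1307    1.2230    0.2449]
  [  0.1438    0.2455    0.1465    0.2259    1.1977]
Total output x = L · d:
  x_0 = 1.1646·47 + 0.1084·94 + 0.0679·64 + 0.0636·29 + 0.1013·36 = 74.7612
  x_1 = 0.0346·47 + 1.1711·94 + 0.0602·64 + 0.0536·29 + 0.0583·36 = 119.2162
  x_2 = 0.1598·47 + 0.1429·94 + 1.0853·64 + 0.0638·29 + 0.1605·36 = 98.0280
  x_3 = 0.2572·47 + 0.1563·94 + 0.1307·64 + 1.2230·29 + 0.2449·36 = 79.4291
  x_4 = 0.1438·47 + 0.2455·94 + 0.1465·64 + 0.2259·29 + 1.1977·36 = 88.8820
Δx_1 = L[1,3] · Δd_3 = 0.0536 · 14 = 0.7508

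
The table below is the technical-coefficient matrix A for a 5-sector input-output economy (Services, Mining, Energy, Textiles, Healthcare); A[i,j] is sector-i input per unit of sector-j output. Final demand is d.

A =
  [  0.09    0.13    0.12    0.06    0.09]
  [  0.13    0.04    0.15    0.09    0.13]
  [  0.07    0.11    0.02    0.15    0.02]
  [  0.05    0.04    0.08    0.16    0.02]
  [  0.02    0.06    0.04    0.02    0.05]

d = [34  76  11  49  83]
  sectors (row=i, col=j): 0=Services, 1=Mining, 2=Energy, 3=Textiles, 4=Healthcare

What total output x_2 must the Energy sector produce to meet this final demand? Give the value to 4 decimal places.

Form M = I − A:
  [  0.91   -0.13   -0.12   -0.06   -0.09]
  [ -0.13    0.96   -0.15   -0.09   -0.13]
  [ -0.07   -0.11    0.98   -0.15   -0.02]
  [ -0.05   -0.04   -0.08    0.84   -0.02]
  [ -0.02   -0.06   -0.04   -0.02    0.95]
Leontief inverse L = M⁻¹:
  [  1.1516    0.1922    0.1876    0.1397    0.1423]
  [  0.1886    1.1102    0.2146    0.1750    0.1780]
  [  0.1181    0.1524    1.0785    0.2188    0.0593]
  [  0.0898    0.0808    0.1257    1.2291    0.0481]
  [  0.0430    0.0823    0.0656    0.0491    1.0704]
Total output x = L · d:
  x_0 = 1.1516·34 + 0.1922·76 + 0.1876·11 + 0.1397·49 + 0.1423·83 = 74.4793
  x_1 = 0.1886·34 + 1.1102·76 + 0.2146·11 + 0.1750·49 + 0.1780·83 = 116.4979
  x_2 = 0.1181·34 + 0.1524·76 + 1.0785·11 + 0.2188·49 + 0.0593·83 = 43.1029
  x_3 = 0.0898·34 + 0.0808·76 + 0.1257·11 + 1.2291·49 + 0.0481·83 = 74.7926
  x_4 = 0.0430·34 + 0.0823·76 + 0.0656·11 + 0.0491·49 + 1.0704·83 = 99.6836

43.1029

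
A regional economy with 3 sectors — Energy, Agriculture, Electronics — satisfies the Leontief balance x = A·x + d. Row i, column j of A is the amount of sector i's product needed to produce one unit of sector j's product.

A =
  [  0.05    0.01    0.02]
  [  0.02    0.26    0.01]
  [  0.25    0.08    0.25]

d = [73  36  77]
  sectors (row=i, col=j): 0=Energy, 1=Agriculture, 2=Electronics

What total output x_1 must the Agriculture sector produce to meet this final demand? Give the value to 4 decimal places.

52.6420

Form M = I − A:
  [  0.95   -0.01   -0.02]
  [ -0.02    0.74   -0.01]
  [ -0.25   -0.08    0.75]
Leontief inverse L = M⁻¹:
  [  1.0605    0.0174    0.0285]
  [  0.0335    1.3539    0.0189]
  [  0.3571    0.1502    1.3449]
Total output x = L · d:
  x_0 = 1.0605·73 + 0.0174·36 + 0.0285·77 = 80.2389
  x_1 = 0.0335·73 + 1.3539·36 + 0.0189·77 = 52.6420
  x_2 = 0.3571·73 + 0.1502·36 + 1.3449·77 = 135.0281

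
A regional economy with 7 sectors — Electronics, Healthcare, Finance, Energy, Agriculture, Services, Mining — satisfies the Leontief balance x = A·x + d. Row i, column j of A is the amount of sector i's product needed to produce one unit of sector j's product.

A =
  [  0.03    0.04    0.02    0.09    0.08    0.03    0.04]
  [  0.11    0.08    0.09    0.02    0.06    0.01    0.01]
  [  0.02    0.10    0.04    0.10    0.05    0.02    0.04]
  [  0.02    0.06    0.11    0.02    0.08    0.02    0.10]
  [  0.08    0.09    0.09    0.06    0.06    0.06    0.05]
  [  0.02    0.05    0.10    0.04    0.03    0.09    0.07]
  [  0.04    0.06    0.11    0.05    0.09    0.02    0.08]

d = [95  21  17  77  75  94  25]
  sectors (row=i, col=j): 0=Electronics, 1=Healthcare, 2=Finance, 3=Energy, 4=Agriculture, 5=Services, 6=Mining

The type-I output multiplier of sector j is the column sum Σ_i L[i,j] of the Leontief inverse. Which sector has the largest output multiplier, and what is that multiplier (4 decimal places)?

Form M = I − A:
  [  0.97   -0.04   -0.02   -0.09   -0.08   -0.03   -0.04]
  [ -0.11    0.92   -0.09   -0.02   -0.06   -0.01   -0.01]
  [ -0.02   -0.10    0.96   -0.10   -0.05   -0.02   -0.04]
  [ -0.02   -0.06   -0.11    0.98   -0.08   -0.02   -0.10]
  [ -0.08   -0.09   -0.09   -0.06    0.94   -0.06   -0.05]
  [ -0.02   -0.05   -0.10   -0.04   -0.03    0.91   -0.07]
  [ -0.04   -0.06   -0.11   -0.05   -0.09   -0.02    0.92]
Leontief inverse L = M⁻¹:
  [  1.0575    0.0800    0.0676    0.1186    0.1173    0.0492    0.0728]
  [  0.1420    1.1252    0.1320    0.0587    0.1005    0.0287    0.0382]
  [  0.0530    0.1453    1.0922    0.1302    0.0912    0.0378    0.0734]
  [  0.0549    0.1129    0.1649    1.0609    0.1253    0.0412    0.1360]
  [  0.1194    0.1482    0.1523    0.1058    1.1121    0.0866    0.0920]
  [  0.0492    0.0984    0.1541    0.0775    0.0710    1.1137    0.1069]
  [  0.0773    0.1170    0.1693    0.0942    0.1397    0.0435    1.1201]
Total output x = L · d:
  x_0 = 1.0575·95 + 0.0800·21 + 0.0676·17 + 0.1186·77 + 0.1173·75 + 0.0492·94 + 0.0728·25 = 127.6621
  x_1 = 0.1420·95 + 1.1252·21 + 0.1320·17 + 0.0587·77 + 0.1005·75 + 0.0287·94 + 0.0382·25 = 55.0727
  x_2 = 0.0530·95 + 0.1453·21 + 1.0922·17 + 0.1302·77 + 0.0912·75 + 0.0378·94 + 0.0734·25 = 48.9039
  x_3 = 0.0549·95 + 0.1129·21 + 0.1649·17 + 1.0609·77 + 0.1253·75 + 0.0412·94 + 0.1360·25 = 108.7460
  x_4 = 0.1194·95 + 0.1482·21 + 0.1523·17 + 0.1058·77 + 1.1121·75 + 0.0866·94 + 0.0920·25 = 119.0443
  x_5 = 0.0492·95 + 0.0984·21 + 0.1541·17 + 0.0775·77 + 0.0710·75 + 1.1137·94 + 0.1069·25 = 128.0149
  x_6 = 0.0773·95 + 0.1170·21 + 0.1693·17 + 0.0942·77 + 0.1397·75 + 0.0435·94 + 1.1201·25 = 62.5020
Output multipliers (column sums of L):
  Electronics: 1.5533
  Healthcare: 1.8268
  Finance: 1.9324
  Energy: 1.6459
  Agriculture: 1.7572
  Services: 1.4007
  Mining: 1.6393

Finance (1.9324)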